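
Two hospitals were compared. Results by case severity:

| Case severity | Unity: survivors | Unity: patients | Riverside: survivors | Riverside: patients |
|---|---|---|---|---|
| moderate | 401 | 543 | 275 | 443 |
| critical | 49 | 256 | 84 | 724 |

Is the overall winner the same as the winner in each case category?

Yes

Moderate: Unity 401/543 = 73.8%, Riverside 275/443 = 62.1% → Unity
Critical: Unity 49/256 = 19.1%, Riverside 84/724 = 11.6% → Unity
Overall: Unity 450/799 = 56.3%, Riverside 359/1167 = 30.8% → Unity
Unity wins overall and in every case group — no reversal.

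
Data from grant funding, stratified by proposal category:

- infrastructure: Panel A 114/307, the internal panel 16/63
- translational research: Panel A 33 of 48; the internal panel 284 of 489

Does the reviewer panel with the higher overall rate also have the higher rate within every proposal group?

No

Infrastructure: Panel A 114/307 = 37.1%, the internal panel 16/63 = 25.4% → Panel A
Translational research: Panel A 33/48 = 68.8%, the internal panel 284/489 = 58.1% → Panel A
Overall: Panel A 147/355 = 41.4%, the internal panel 300/552 = 54.3% → the internal panel
Panel A wins each proposal group but the internal panel wins overall — the comparison reverses. Panel A's proposals skew toward infrastructure, which has a lower base rate.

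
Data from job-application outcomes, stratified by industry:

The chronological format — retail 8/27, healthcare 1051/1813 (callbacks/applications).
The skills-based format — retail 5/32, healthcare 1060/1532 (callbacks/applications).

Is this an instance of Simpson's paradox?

No

Retail: the chronological format 8/27 = 29.6%, the skills-based format 5/32 = 15.6% → the chronological format
Healthcare: the chronological format 1051/1813 = 58.0%, the skills-based format 1060/1532 = 69.2% → the skills-based format
Overall: the chronological format 1059/1840 = 57.6%, the skills-based format 1065/1564 = 68.1% → the skills-based format
Neither sweeps: the chronological format wins 1 of 2 groups, the skills-based format wins 1. The skills-based format wins overall but not every group — no Simpson reversal.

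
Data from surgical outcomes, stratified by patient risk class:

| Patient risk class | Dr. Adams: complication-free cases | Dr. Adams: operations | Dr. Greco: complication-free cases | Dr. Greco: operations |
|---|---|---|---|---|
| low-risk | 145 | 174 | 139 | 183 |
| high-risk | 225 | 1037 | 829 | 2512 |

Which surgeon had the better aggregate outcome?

Low-risk: Dr. Adams 145/174 = 83.3%, Dr. Greco 139/183 = 76.0% → Dr. Adams
High-risk: Dr. Adams 225/1037 = 21.7%, Dr. Greco 829/2512 = 33.0% → Dr. Greco
Overall: Dr. Adams 370/1211 = 30.6%, Dr. Greco 968/2695 = 35.9% → Dr. Greco
(Neither sweeps every patient risk group, but Dr. Greco has the higher pooled rate.)

Dr. Greco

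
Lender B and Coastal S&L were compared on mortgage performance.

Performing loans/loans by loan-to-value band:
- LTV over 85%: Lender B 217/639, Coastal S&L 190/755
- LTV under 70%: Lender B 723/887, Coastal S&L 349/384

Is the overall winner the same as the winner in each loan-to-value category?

No

LTV over 85%: Lender B 217/639 = 34.0%, Coastal S&L 190/755 = 25.2% → Lender B
LTV under 70%: Lender B 723/887 = 81.5%, Coastal S&L 349/384 = 90.9% → Coastal S&L
Overall: Lender B 940/1526 = 61.6%, Coastal S&L 539/1139 = 47.3% → Lender B
Neither sweeps: Lender B wins 1 of 2 groups, Coastal S&L wins 1. Lender B wins overall but not every group — no Simpson reversal.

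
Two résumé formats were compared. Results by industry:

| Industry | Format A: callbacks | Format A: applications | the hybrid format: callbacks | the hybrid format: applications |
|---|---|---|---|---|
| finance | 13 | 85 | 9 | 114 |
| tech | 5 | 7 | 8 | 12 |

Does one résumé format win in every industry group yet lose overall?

No

Finance: Format A 13/85 = 15.3%, the hybrid format 9/114 = 7.9% → Format A
Tech: Format A 5/7 = 71.4%, the hybrid format 8/12 = 66.7% → Format A
Overall: Format A 18/92 = 19.6%, the hybrid format 17/126 = 13.5% → Format A
Format A wins overall and in every industry group — no reversal.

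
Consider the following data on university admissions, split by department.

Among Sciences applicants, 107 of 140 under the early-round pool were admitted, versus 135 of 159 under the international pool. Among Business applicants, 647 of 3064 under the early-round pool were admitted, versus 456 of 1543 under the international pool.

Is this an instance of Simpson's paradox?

No

Sciences: the early-round pool 107/140 = 76.4%, the international pool 135/159 = 84.9% → the international pool
Business: the early-round pool 647/3064 = 21.1%, the international pool 456/1543 = 29.6% → the international pool
Overall: the early-round pool 754/3204 = 23.5%, the international pool 591/1702 = 34.7% → the international pool
The international pool wins overall and in every department group — no reversal.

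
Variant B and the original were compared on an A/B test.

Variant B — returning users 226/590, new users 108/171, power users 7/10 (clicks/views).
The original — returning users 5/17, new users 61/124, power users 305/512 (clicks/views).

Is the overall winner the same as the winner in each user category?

Returning users: Variant B 226/590 = 38.3%, the original 5/17 = 29.4% → Variant B
New users: Variant B 108/171 = 63.2%, the original 61/124 = 49.2% → Variant B
Power users: Variant B 7/10 = 70.0%, the original 305/512 = 59.6% → Variant B
Overall: Variant B 341/771 = 44.2%, the original 371/653 = 56.8% → the original
Variant B wins each user group but the original wins overall — the comparison reverses. Variant B's views skew toward returning users, which has a lower base rate.

No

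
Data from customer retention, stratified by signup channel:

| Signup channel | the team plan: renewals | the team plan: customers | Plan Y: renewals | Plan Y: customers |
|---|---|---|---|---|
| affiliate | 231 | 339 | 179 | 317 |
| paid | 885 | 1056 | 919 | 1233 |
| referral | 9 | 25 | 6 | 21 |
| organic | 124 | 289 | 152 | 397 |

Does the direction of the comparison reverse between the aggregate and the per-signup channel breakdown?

Affiliate: the team plan 231/339 = 68.1%, Plan Y 179/317 = 56.5% → the team plan
Paid: the team plan 885/1056 = 83.8%, Plan Y 919/1233 = 74.5% → the team plan
Referral: the team plan 9/25 = 36.0%, Plan Y 6/21 = 28.6% → the team plan
Organic: the team plan 124/289 = 42.9%, Plan Y 152/397 = 38.3% → the team plan
Overall: the team plan 1249/1709 = 73.1%, Plan Y 1256/1968 = 63.8% → the team plan
The team plan wins overall and in every signup group — no reversal.

No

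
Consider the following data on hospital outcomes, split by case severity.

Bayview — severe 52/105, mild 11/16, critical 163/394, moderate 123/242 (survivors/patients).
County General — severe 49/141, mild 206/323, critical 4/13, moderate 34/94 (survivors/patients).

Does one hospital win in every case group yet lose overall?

Yes

Severe: Bayview 52/105 = 49.5%, County General 49/141 = 34.8% → Bayview
Mild: Bayview 11/16 = 68.8%, County General 206/323 = 63.8% → Bayview
Critical: Bayview 163/394 = 41.4%, County General 4/13 = 30.8% → Bayview
Moderate: Bayview 123/242 = 50.8%, County General 34/94 = 36.2% → Bayview
Overall: Bayview 349/757 = 46.1%, County General 293/571 = 51.3% → County General
Bayview wins each case group but County General wins overall — the comparison reverses. Bayview's patients skew toward critical, which has a lower base rate.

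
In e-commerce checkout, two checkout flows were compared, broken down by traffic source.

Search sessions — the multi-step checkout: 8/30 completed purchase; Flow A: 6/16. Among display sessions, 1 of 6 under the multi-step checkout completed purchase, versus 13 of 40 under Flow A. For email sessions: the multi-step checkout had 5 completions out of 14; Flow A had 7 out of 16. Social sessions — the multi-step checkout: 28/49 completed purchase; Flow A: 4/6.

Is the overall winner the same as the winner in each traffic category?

No

Search: the multi-step checkout 8/30 = 26.7%, Flow A 6/16 = 37.5% → Flow A
Display: the multi-step checkout 1/6 = 16.7%, Flow A 13/40 = 32.5% → Flow A
Email: the multi-step checkout 5/14 = 35.7%, Flow A 7/16 = 43.8% → Flow A
Social: the multi-step checkout 28/49 = 57.1%, Flow A 4/6 = 66.7% → Flow A
Overall: the multi-step checkout 42/99 = 42.4%, Flow A 30/78 = 38.5% → the multi-step checkout
Flow A wins each traffic group but the multi-step checkout wins overall — the comparison reverses. Flow A's sessions skew toward display, which has a lower base rate.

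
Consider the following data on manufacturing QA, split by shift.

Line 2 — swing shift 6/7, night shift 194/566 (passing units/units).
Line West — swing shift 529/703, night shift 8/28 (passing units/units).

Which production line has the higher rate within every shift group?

Line 2

Swing shift: Line 2 6/7 = 85.7%, Line West 529/703 = 75.2% → Line 2
Night shift: Line 2 194/566 = 34.3%, Line West 8/28 = 28.6% → Line 2
Line 2 has the higher rate in both groups.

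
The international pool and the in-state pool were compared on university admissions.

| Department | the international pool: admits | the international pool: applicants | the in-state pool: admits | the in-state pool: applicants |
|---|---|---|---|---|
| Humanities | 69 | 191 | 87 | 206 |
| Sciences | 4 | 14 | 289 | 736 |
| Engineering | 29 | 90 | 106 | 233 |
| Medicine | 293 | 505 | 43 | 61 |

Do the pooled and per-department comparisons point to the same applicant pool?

Humanities: the international pool 69/191 = 36.1%, the in-state pool 87/206 = 42.2% → the in-state pool
Sciences: the international pool 4/14 = 28.6%, the in-state pool 289/736 = 39.3% → the in-state pool
Engineering: the international pool 29/90 = 32.2%, the in-state pool 106/233 = 45.5% → the in-state pool
Medicine: the international pool 293/505 = 58.0%, the in-state pool 43/61 = 70.5% → the in-state pool
Overall: the international pool 395/800 = 49.4%, the in-state pool 525/1236 = 42.5% → the international pool
The in-state pool wins each department group but the international pool wins overall — the comparison reverses. The in-state pool's applicants skew toward Sciences, which has a lower base rate.

No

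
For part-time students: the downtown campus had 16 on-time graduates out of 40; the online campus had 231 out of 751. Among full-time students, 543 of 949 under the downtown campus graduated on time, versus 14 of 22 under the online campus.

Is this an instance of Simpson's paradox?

Part-time: the downtown campus 16/40 = 40.0%, the online campus 231/751 = 30.8% → the downtown campus
Full-time: the downtown campus 543/949 = 57.2%, the online campus 14/22 = 63.6% → the online campus
Overall: the downtown campus 559/989 = 56.5%, the online campus 245/773 = 31.7% → the downtown campus
Neither sweeps: the downtown campus wins 1 of 2 groups, the online campus wins 1. The downtown campus wins overall but not every group — no Simpson reversal.

No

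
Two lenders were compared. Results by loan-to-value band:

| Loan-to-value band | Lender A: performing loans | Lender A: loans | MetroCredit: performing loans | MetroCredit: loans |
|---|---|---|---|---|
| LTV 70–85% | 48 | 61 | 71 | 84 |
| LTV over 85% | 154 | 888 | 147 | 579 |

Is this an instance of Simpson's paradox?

No

LTV 70–85%: Lender A 48/61 = 78.7%, MetroCredit 71/84 = 84.5% → MetroCredit
LTV over 85%: Lender A 154/888 = 17.3%, MetroCredit 147/579 = 25.4% → MetroCredit
Overall: Lender A 202/949 = 21.3%, MetroCredit 218/663 = 32.9% → MetroCredit
MetroCredit wins overall and in every loan-to-value group — no reversal.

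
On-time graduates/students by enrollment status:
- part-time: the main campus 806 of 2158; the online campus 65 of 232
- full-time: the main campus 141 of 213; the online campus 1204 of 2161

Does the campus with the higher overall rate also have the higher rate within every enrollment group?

No

Part-time: the main campus 806/2158 = 37.3%, the online campus 65/232 = 28.0% → the main campus
Full-time: the main campus 141/213 = 66.2%, the online campus 1204/2161 = 55.7% → the main campus
Overall: the main campus 947/2371 = 39.9%, the online campus 1269/2393 = 53.0% → the online campus
The main campus wins each enrollment group but the online campus wins overall — the comparison reverses. The main campus's students skew toward part-time, which has a lower base rate.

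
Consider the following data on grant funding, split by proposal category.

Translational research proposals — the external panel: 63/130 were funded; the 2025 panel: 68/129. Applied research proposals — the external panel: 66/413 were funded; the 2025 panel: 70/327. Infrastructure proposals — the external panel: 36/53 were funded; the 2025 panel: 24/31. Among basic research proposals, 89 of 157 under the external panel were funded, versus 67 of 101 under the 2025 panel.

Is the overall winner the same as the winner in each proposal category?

Translational research: the external panel 63/130 = 48.5%, the 2025 panel 68/129 = 52.7% → the 2025 panel
Applied research: the external panel 66/413 = 16.0%, the 2025 panel 70/327 = 21.4% → the 2025 panel
Infrastructure: the external panel 36/53 = 67.9%, the 2025 panel 24/31 = 77.4% → the 2025 panel
Basic research: the external panel 89/157 = 56.7%, the 2025 panel 67/101 = 66.3% → the 2025 panel
Overall: the external panel 254/753 = 33.7%, the 2025 panel 229/588 = 38.9% → the 2025 panel
The 2025 panel wins overall and in every proposal group — no reversal.

Yes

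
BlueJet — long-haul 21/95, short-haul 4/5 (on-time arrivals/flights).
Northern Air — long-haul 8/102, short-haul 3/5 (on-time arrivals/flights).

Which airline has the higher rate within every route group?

BlueJet

Long-haul: BlueJet 21/95 = 22.1%, Northern Air 8/102 = 7.8% → BlueJet
Short-haul: BlueJet 4/5 = 80.0%, Northern Air 3/5 = 60.0% → BlueJet
BlueJet has the higher rate in both groups.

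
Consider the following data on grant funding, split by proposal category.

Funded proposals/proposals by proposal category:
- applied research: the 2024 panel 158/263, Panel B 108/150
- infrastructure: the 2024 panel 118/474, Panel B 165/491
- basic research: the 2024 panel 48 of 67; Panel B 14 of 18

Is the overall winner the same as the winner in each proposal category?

Yes

Applied research: the 2024 panel 158/263 = 60.1%, Panel B 108/150 = 72.0% → Panel B
Infrastructure: the 2024 panel 118/474 = 24.9%, Panel B 165/491 = 33.6% → Panel B
Basic research: the 2024 panel 48/67 = 71.6%, Panel B 14/18 = 77.8% → Panel B
Overall: the 2024 panel 324/804 = 40.3%, Panel B 287/659 = 43.6% → Panel B
Panel B wins overall and in every proposal group — no reversal.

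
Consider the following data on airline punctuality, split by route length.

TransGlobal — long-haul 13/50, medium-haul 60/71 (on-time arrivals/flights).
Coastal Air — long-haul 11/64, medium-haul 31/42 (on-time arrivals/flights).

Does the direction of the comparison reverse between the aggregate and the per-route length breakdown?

No

Long-haul: TransGlobal 13/50 = 26.0%, Coastal Air 11/64 = 17.2% → TransGlobal
Medium-haul: TransGlobal 60/71 = 84.5%, Coastal Air 31/42 = 73.8% → TransGlobal
Overall: TransGlobal 73/121 = 60.3%, Coastal Air 42/106 = 39.6% → TransGlobal
TransGlobal wins overall and in every route group — no reversal.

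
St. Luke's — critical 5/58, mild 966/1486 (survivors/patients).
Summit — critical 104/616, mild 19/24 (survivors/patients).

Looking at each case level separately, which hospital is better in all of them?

Critical: St. Luke's 5/58 = 8.6%, Summit 104/616 = 16.9% → Summit
Mild: St. Luke's 966/1486 = 65.0%, Summit 19/24 = 79.2% → Summit
Summit has the higher rate in both groups.

Summit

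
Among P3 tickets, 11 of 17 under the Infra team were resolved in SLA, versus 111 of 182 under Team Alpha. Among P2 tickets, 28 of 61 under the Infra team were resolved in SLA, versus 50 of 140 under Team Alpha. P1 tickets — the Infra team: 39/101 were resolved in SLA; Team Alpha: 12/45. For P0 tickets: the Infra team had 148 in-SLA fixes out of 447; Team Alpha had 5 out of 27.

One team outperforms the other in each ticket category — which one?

P3: the Infra team 11/17 = 64.7%, Team Alpha 111/182 = 61.0% → the Infra team
P2: the Infra team 28/61 = 45.9%, Team Alpha 50/140 = 35.7% → the Infra team
P1: the Infra team 39/101 = 38.6%, Team Alpha 12/45 = 26.7% → the Infra team
P0: the Infra team 148/447 = 33.1%, Team Alpha 5/27 = 18.5% → the Infra team
The Infra team has the higher rate in all 4 groups.

the Infra team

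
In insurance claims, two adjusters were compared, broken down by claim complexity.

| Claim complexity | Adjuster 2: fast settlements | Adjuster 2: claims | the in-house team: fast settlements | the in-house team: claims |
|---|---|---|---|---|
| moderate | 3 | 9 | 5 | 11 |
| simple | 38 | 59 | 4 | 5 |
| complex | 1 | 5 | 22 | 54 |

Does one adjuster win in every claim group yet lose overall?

Moderate: Adjuster 2 3/9 = 33.3%, the in-house team 5/11 = 45.5% → the in-house team
Simple: Adjuster 2 38/59 = 64.4%, the in-house team 4/5 = 80.0% → the in-house team
Complex: Adjuster 2 1/5 = 20.0%, the in-house team 22/54 = 40.7% → the in-house team
Overall: Adjuster 2 42/73 = 57.5%, the in-house team 31/70 = 44.3% → Adjuster 2
The in-house team wins each claim group but Adjuster 2 wins overall — the comparison reverses. The in-house team's claims skew toward complex, which has a lower base rate.

Yes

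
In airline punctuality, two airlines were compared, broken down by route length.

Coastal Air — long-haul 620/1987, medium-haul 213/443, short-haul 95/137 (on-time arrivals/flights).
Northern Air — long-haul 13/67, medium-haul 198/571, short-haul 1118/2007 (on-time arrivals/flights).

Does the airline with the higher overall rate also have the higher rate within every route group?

No

Long-haul: Coastal Air 620/1987 = 31.2%, Northern Air 13/67 = 19.4% → Coastal Air
Medium-haul: Coastal Air 213/443 = 48.1%, Northern Air 198/571 = 34.7% → Coastal Air
Short-haul: Coastal Air 95/137 = 69.3%, Northern Air 1118/2007 = 55.7% → Coastal Air
Overall: Coastal Air 928/2567 = 36.2%, Northern Air 1329/2645 = 50.2% → Northern Air
Coastal Air wins each route group but Northern Air wins overall — the comparison reverses. Coastal Air's flights skew toward long-haul, which has a lower base rate.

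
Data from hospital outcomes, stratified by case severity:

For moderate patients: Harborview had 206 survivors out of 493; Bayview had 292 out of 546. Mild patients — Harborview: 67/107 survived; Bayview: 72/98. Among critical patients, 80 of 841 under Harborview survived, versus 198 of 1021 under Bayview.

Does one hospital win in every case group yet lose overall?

No

Moderate: Harborview 206/493 = 41.8%, Bayview 292/546 = 53.5% → Bayview
Mild: Harborview 67/107 = 62.6%, Bayview 72/98 = 73.5% → Bayview
Critical: Harborview 80/841 = 9.5%, Bayview 198/1021 = 19.4% → Bayview
Overall: Harborview 353/1441 = 24.5%, Bayview 562/1665 = 33.8% → Bayview
Bayview wins overall and in every case group — no reversal.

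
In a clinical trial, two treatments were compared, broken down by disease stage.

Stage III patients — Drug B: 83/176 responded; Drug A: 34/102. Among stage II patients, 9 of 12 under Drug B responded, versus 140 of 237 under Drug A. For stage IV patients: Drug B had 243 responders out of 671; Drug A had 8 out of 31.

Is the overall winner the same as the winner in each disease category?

Stage III: Drug B 83/176 = 47.2%, Drug A 34/102 = 33.3% → Drug B
Stage II: Drug B 9/12 = 75.0%, Drug A 140/237 = 59.1% → Drug B
Stage IV: Drug B 243/671 = 36.2%, Drug A 8/31 = 25.8% → Drug B
Overall: Drug B 335/859 = 39.0%, Drug A 182/370 = 49.2% → Drug A
Drug B wins each disease group but Drug A wins overall — the comparison reverses. Drug B's patients skew toward stage IV, which has a lower base rate.

No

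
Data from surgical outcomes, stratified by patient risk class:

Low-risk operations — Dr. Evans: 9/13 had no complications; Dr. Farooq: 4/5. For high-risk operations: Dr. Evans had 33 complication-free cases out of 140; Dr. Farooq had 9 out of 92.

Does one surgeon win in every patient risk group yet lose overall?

Low-risk: Dr. Evans 9/13 = 69.2%, Dr. Farooq 4/5 = 80.0% → Dr. Farooq
High-risk: Dr. Evans 33/140 = 23.6%, Dr. Farooq 9/92 = 9.8% → Dr. Evans
Overall: Dr. Evans 42/153 = 27.5%, Dr. Farooq 13/97 = 13.4% → Dr. Evans
Neither sweeps: Dr. Evans wins 1 of 2 groups, Dr. Farooq wins 1. Dr. Evans wins overall but not every group — no Simpson reversal.

No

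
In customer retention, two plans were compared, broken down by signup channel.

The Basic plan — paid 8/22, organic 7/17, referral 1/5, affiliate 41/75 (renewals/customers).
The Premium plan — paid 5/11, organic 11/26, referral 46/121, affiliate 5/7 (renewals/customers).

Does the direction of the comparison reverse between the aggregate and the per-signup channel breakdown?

Paid: the Basic plan 8/22 = 36.4%, the Premium plan 5/11 = 45.5% → the Premium plan
Organic: the Basic plan 7/17 = 41.2%, the Premium plan 11/26 = 42.3% → the Premium plan
Referral: the Basic plan 1/5 = 20.0%, the Premium plan 46/121 = 38.0% → the Premium plan
Affiliate: the Basic plan 41/75 = 54.7%, the Premium plan 5/7 = 71.4% → the Premium plan
Overall: the Basic plan 57/119 = 47.9%, the Premium plan 67/165 = 40.6% → the Basic plan
The Premium plan wins each signup group but the Basic plan wins overall — the comparison reverses. The Premium plan's customers skew toward referral, which has a lower base rate.

Yes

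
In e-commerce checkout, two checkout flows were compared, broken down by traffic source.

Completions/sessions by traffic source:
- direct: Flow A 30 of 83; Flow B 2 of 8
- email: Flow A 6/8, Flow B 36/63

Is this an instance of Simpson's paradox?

Direct: Flow A 30/83 = 36.1%, Flow B 2/8 = 25.0% → Flow A
Email: Flow A 6/8 = 75.0%, Flow B 36/63 = 57.1% → Flow A
Overall: Flow A 36/91 = 39.6%, Flow B 38/71 = 53.5% → Flow B
Flow A wins each traffic group but Flow B wins overall — the comparison reverses. Flow A's sessions skew toward direct, which has a lower base rate.

Yes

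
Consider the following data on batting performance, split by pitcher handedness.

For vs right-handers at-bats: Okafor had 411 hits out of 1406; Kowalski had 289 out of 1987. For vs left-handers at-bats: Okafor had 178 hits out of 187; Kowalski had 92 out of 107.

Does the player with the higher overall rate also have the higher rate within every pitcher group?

Yes

Vs right-handers: Okafor 411/1406 = 29.2%, Kowalski 289/1987 = 14.5% → Okafor
Vs left-handers: Okafor 178/187 = 95.2%, Kowalski 92/107 = 86.0% → Okafor
Overall: Okafor 589/1593 = 37.0%, Kowalski 381/2094 = 18.2% → Okafor
Okafor wins overall and in every pitcher group — no reversal.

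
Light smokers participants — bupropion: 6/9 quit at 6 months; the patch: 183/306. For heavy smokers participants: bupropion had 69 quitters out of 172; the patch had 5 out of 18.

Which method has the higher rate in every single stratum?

Light smokers: bupropion 6/9 = 66.7%, the patch 183/306 = 59.8% → bupropion
Heavy smokers: bupropion 69/172 = 40.1%, the patch 5/18 = 27.8% → bupropion
Bupropion has the higher rate in both groups.

bupropion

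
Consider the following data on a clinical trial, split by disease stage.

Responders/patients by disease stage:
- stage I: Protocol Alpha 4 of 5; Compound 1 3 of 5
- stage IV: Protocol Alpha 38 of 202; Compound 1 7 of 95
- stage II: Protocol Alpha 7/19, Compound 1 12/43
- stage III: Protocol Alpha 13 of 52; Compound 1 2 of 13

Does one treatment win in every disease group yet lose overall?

No

Stage I: Protocol Alpha 4/5 = 80.0%, Compound 1 3/5 = 60.0% → Protocol Alpha
Stage IV: Protocol Alpha 38/202 = 18.8%, Compound 1 7/95 = 7.4% → Protocol Alpha
Stage II: Protocol Alpha 7/19 = 36.8%, Compound 1 12/43 = 27.9% → Protocol Alpha
Stage III: Protocol Alpha 13/52 = 25.0%, Compound 1 2/13 = 15.4% → Protocol Alpha
Overall: Protocol Alpha 62/278 = 22.3%, Compound 1 24/156 = 15.4% → Protocol Alpha
Protocol Alpha wins overall and in every disease group — no reversal.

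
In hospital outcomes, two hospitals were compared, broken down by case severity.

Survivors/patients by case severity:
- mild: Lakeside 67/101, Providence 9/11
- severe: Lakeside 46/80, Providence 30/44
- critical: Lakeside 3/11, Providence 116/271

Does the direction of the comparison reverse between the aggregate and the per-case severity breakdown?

Mild: Lakeside 67/101 = 66.3%, Providence 9/11 = 81.8% → Providence
Severe: Lakeside 46/80 = 57.5%, Providence 30/44 = 68.2% → Providence
Critical: Lakeside 3/11 = 27.3%, Providence 116/271 = 42.8% → Providence
Overall: Lakeside 116/192 = 60.4%, Providence 155/326 = 47.5% → Lakeside
Providence wins each case group but Lakeside wins overall — the comparison reverses. Providence's patients skew toward critical, which has a lower base rate.

Yes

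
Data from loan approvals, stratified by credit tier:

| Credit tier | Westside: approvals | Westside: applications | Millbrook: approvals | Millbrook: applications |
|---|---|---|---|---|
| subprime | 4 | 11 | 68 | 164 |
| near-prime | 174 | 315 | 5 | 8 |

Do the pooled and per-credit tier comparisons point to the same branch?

No

Subprime: Westside 4/11 = 36.4%, Millbrook 68/164 = 41.5% → Millbrook
Near-prime: Westside 174/315 = 55.2%, Millbrook 5/8 = 62.5% → Millbrook
Overall: Westside 178/326 = 54.6%, Millbrook 73/172 = 42.4% → Westside
Millbrook wins each credit group but Westside wins overall — the comparison reverses. Millbrook's applications skew toward subprime, which has a lower base rate.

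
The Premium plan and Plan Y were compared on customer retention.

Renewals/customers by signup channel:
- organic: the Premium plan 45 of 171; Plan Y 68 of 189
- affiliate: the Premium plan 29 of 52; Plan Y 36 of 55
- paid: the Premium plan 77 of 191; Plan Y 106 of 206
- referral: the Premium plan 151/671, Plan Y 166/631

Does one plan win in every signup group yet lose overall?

Organic: the Premium plan 45/171 = 26.3%, Plan Y 68/189 = 36.0% → Plan Y
Affiliate: the Premium plan 29/52 = 55.8%, Plan Y 36/55 = 65.5% → Plan Y
Paid: the Premium plan 77/191 = 40.3%, Plan Y 106/206 = 51.5% → Plan Y
Referral: the Premium plan 151/671 = 22.5%, Plan Y 166/631 = 26.3% → Plan Y
Overall: the Premium plan 302/1085 = 27.8%, Plan Y 376/1081 = 34.8% → Plan Y
Plan Y wins overall and in every signup group — no reversal.

No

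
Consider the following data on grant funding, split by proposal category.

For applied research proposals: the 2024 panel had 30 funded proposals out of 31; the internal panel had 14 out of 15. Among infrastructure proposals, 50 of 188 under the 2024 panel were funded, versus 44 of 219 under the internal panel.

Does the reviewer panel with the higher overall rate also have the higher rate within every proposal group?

Yes

Applied research: the 2024 panel 30/31 = 96.8%, the internal panel 14/15 = 93.3% → the 2024 panel
Infrastructure: the 2024 panel 50/188 = 26.6%, the internal panel 44/219 = 20.1% → the 2024 panel
Overall: the 2024 panel 80/219 = 36.5%, the internal panel 58/234 = 24.8% → the 2024 panel
The 2024 panel wins overall and in every proposal group — no reversal.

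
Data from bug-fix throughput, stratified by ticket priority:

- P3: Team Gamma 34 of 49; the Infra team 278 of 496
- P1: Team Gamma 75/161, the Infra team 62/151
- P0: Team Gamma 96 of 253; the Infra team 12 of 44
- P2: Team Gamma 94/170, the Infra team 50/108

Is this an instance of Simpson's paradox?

Yes

P3: Team Gamma 34/49 = 69.4%, the Infra team 278/496 = 56.0% → Team Gamma
P1: Team Gamma 75/161 = 46.6%, the Infra team 62/151 = 41.1% → Team Gamma
P0: Team Gamma 96/253 = 37.9%, the Infra team 12/44 = 27.3% → Team Gamma
P2: Team Gamma 94/170 = 55.3%, the Infra team 50/108 = 46.3% → Team Gamma
Overall: Team Gamma 299/633 = 47.2%, the Infra team 402/799 = 50.3% → the Infra team
Team Gamma wins each ticket group but the Infra team wins overall — the comparison reverses. Team Gamma's tickets skew toward P0, which has a lower base rate.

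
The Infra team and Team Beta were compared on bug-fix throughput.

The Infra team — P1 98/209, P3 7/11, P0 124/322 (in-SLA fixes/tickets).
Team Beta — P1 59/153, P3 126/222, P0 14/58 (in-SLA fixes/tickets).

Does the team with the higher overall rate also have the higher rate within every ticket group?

P1: the Infra team 98/209 = 46.9%, Team Beta 59/153 = 38.6% → the Infra team
P3: the Infra team 7/11 = 63.6%, Team Beta 126/222 = 56.8% → the Infra team
P0: the Infra team 124/322 = 38.5%, Team Beta 14/58 = 24.1% → the Infra team
Overall: the Infra team 229/542 = 42.3%, Team Beta 199/433 = 46.0% → Team Beta
The Infra team wins each ticket group but Team Beta wins overall — the comparison reverses. The Infra team's tickets skew toward P0, which has a lower base rate.

No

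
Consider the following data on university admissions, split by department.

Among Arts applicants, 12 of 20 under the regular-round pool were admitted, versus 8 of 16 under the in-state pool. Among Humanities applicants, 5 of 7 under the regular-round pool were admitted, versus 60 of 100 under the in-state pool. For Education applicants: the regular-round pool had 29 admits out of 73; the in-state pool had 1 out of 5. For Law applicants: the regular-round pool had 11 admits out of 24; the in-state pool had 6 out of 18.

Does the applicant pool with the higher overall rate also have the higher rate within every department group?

No

Arts: the regular-round pool 12/20 = 60.0%, the in-state pool 8/16 = 50.0% → the regular-round pool
Humanities: the regular-round pool 5/7 = 71.4%, the in-state pool 60/100 = 60.0% → the regular-round pool
Education: the regular-round pool 29/73 = 39.7%, the in-state pool 1/5 = 20.0% → the regular-round pool
Law: the regular-round pool 11/24 = 45.8%, the in-state pool 6/18 = 33.3% → the regular-round pool
Overall: the regular-round pool 57/124 = 46.0%, the in-state pool 75/139 = 54.0% → the in-state pool
The regular-round pool wins each department group but the in-state pool wins overall — the comparison reverses. The regular-round pool's applicants skew toward Education, which has a lower base rate.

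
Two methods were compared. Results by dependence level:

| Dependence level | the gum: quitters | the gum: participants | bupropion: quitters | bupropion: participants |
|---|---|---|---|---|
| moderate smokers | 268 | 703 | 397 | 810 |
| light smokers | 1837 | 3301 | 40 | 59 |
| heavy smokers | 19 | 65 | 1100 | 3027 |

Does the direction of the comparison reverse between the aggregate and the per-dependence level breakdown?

Moderate smokers: the gum 268/703 = 38.1%, bupropion 397/810 = 49.0% → bupropion
Light smokers: the gum 1837/3301 = 55.6%, bupropion 40/59 = 67.8% → bupropion
Heavy smokers: the gum 19/65 = 29.2%, bupropion 1100/3027 = 36.3% → bupropion
Overall: the gum 2124/4069 = 52.2%, bupropion 1537/3896 = 39.5% → the gum
Bupropion wins each dependence group but the gum wins overall — the comparison reverses. Bupropion's participants skew toward heavy smokers, which has a lower base rate.

Yes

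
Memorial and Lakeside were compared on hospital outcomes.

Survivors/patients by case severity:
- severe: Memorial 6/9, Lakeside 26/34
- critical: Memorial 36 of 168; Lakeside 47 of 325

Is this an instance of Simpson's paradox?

No

Severe: Memorial 6/9 = 66.7%, Lakeside 26/34 = 76.5% → Lakeside
Critical: Memorial 36/168 = 21.4%, Lakeside 47/325 = 14.5% → Memorial
Overall: Memorial 42/177 = 23.7%, Lakeside 73/359 = 20.3% → Memorial
Neither sweeps: Memorial wins 1 of 2 groups, Lakeside wins 1. Memorial wins overall but not every group — no Simpson reversal.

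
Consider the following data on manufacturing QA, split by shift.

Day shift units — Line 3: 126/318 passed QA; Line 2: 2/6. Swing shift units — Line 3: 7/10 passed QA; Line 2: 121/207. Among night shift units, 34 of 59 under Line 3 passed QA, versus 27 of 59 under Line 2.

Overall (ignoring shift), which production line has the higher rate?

Line 2

Day shift: Line 3 126/318 = 39.6%, Line 2 2/6 = 33.3% → Line 3
Swing shift: Line 3 7/10 = 70.0%, Line 2 121/207 = 58.5% → Line 3
Night shift: Line 3 34/59 = 57.6%, Line 2 27/59 = 45.8% → Line 3
Overall: Line 3 167/387 = 43.2%, Line 2 150/272 = 55.1% → Line 2
(Line 3 wins every shift group but Line 2 wins overall — Line 3's units skew toward the low-rate day shift group.)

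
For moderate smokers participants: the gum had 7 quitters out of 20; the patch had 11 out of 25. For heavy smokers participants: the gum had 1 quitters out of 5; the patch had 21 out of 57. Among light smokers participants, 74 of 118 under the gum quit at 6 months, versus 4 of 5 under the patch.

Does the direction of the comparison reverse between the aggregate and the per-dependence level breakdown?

Yes

Moderate smokers: the gum 7/20 = 35.0%, the patch 11/25 = 44.0% → the patch
Heavy smokers: the gum 1/5 = 20.0%, the patch 21/57 = 36.8% → the patch
Light smokers: the gum 74/118 = 62.7%, the patch 4/5 = 80.0% → the patch
Overall: the gum 82/143 = 57.3%, the patch 36/87 = 41.4% → the gum
The patch wins each dependence group but the gum wins overall — the comparison reverses. The patch's participants skew toward heavy smokers, which has a lower base rate.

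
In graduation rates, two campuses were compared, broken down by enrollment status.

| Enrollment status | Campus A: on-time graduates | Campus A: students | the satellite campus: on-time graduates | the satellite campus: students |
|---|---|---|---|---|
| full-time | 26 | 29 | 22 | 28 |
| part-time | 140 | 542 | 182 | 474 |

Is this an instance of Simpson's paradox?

Full-time: Campus A 26/29 = 89.7%, the satellite campus 22/28 = 78.6% → Campus A
Part-time: Campus A 140/542 = 25.8%, the satellite campus 182/474 = 38.4% → the satellite campus
Overall: Campus A 166/571 = 29.1%, the satellite campus 204/502 = 40.6% → the satellite campus
Neither sweeps: Campus A wins 1 of 2 groups, the satellite campus wins 1. The satellite campus wins overall but not every group — no Simpson reversal.

No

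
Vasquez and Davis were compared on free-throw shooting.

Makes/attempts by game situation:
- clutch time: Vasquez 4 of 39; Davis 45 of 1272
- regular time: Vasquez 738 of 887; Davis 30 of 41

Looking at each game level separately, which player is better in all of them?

Clutch time: Vasquez 4/39 = 10.3%, Davis 45/1272 = 3.5% → Vasquez
Regular time: Vasquez 738/887 = 83.2%, Davis 30/41 = 73.2% → Vasquez
Vasquez has the higher rate in both groups.

Vasquez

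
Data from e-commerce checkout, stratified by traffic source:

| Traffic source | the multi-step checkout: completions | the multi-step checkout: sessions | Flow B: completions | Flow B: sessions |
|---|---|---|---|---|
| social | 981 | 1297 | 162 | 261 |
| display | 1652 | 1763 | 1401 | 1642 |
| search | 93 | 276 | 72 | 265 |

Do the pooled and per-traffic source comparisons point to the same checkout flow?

Social: the multi-step checkout 981/1297 = 75.6%, Flow B 162/261 = 62.1% → the multi-step checkout
Display: the multi-step checkout 1652/1763 = 93.7%, Flow B 1401/1642 = 85.3% → the multi-step checkout
Search: the multi-step checkout 93/276 = 33.7%, Flow B 72/265 = 27.2% → the multi-step checkout
Overall: the multi-step checkout 2726/3336 = 81.7%, Flow B 1635/2168 = 75.4% → the multi-step checkout
The multi-step checkout wins overall and in every traffic group — no reversal.

Yes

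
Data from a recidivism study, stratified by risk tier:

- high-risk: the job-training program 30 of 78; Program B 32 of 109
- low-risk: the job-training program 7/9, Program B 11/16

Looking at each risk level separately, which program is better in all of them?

High-risk: the job-training program 30/78 = 38.5%, Program B 32/109 = 29.4% → the job-training program
Low-risk: the job-training program 7/9 = 77.8%, Program B 11/16 = 68.8% → the job-training program
The job-training program has the higher rate in both groups.

the job-training program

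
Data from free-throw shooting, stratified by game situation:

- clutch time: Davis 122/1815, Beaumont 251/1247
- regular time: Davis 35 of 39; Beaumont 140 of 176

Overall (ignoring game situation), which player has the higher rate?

Beaumont

Clutch time: Davis 122/1815 = 6.7%, Beaumont 251/1247 = 20.1% → Beaumont
Regular time: Davis 35/39 = 89.7%, Beaumont 140/176 = 79.5% → Davis
Overall: Davis 157/1854 = 8.5%, Beaumont 391/1423 = 27.5% → Beaumont
(Neither sweeps every game group, but Beaumont has the higher pooled rate.)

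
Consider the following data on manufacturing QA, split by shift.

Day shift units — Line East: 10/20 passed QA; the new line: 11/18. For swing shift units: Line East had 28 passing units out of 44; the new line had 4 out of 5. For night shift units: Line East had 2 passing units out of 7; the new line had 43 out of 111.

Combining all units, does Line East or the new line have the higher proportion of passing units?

Line East

Day shift: Line East 10/20 = 50.0%, the new line 11/18 = 61.1% → the new line
Swing shift: Line East 28/44 = 63.6%, the new line 4/5 = 80.0% → the new line
Night shift: Line East 2/7 = 28.6%, the new line 43/111 = 38.7% → the new line
Overall: Line East 40/71 = 56.3%, the new line 58/134 = 43.3% → Line East
(The new line wins every shift group but Line East wins overall — the new line's units skew toward the low-rate night shift group.)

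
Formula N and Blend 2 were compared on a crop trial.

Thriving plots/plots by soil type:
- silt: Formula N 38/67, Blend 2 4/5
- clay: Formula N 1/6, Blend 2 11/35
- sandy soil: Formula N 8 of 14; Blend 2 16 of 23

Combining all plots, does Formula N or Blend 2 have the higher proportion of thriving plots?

Formula N

Silt: Formula N 38/67 = 56.7%, Blend 2 4/5 = 80.0% → Blend 2
Clay: Formula N 1/6 = 16.7%, Blend 2 11/35 = 31.4% → Blend 2
Sandy soil: Formula N 8/14 = 57.1%, Blend 2 16/23 = 69.6% → Blend 2
Overall: Formula N 47/87 = 54.0%, Blend 2 31/63 = 49.2% → Formula N
(Blend 2 wins every soil group but Formula N wins overall — Blend 2's plots skew toward the low-rate clay group.)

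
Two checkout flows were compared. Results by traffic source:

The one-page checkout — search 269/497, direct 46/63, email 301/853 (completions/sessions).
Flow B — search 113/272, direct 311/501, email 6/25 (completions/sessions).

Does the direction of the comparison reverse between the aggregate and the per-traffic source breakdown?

Yes

Search: the one-page checkout 269/497 = 54.1%, Flow B 113/272 = 41.5% → the one-page checkout
Direct: the one-page checkout 46/63 = 73.0%, Flow B 311/501 = 62.1% → the one-page checkout
Email: the one-page checkout 301/853 = 35.3%, Flow B 6/25 = 24.0% → the one-page checkout
Overall: the one-page checkout 616/1413 = 43.6%, Flow B 430/798 = 53.9% → Flow B
The one-page checkout wins each traffic group but Flow B wins overall — the comparison reverses. The one-page checkout's sessions skew toward email, which has a lower base rate.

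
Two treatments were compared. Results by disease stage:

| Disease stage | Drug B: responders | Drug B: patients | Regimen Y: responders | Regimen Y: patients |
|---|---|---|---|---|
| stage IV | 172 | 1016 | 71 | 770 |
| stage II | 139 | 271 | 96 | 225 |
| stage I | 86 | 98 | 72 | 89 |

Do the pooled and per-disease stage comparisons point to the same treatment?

Stage IV: Drug B 172/1016 = 16.9%, Regimen Y 71/770 = 9.2% → Drug B
Stage II: Drug B 139/271 = 51.3%, Regimen Y 96/225 = 42.7% → Drug B
Stage I: Drug B 86/98 = 87.8%, Regimen Y 72/89 = 80.9% → Drug B
Overall: Drug B 397/1385 = 28.7%, Regimen Y 239/1084 = 22.0% → Drug B
Drug B wins overall and in every disease group — no reversal.

Yes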